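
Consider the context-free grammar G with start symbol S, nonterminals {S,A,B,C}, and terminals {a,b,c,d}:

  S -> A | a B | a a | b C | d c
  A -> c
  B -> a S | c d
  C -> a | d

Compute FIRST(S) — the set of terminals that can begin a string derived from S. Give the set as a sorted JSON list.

FIRST sets, iterate to fixpoint:
round 1:
  A via A→c: +{c}
  B via B→a S: +{a}
  B via B→c d: +{c}
  C via C→a: +{a}
  C via C→d: +{d}
  S via S→A: +{c}
  S via S→a B: +{a}
  S via S→b C: +{b}
  S via S→d c: +{d}
  S: {a,b,c,d}  A: {c}  B: {a,c}  C: {a,d}
round 2: done
  S: {a,b,c,d}  A: {c}  B: {a,c}  C: {a,d}

FIRST(S) = ["a", "b", "c", "d"]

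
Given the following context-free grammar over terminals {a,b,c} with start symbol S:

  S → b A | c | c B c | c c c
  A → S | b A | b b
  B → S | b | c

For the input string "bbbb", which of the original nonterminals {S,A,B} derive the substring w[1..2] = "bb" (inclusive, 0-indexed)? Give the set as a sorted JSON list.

CNF form of G:
  S -> T0 A | T1 X6 | T1 X7 | c
  A -> T0 A | T0 T0 | T1 X2 | T1 X3 | c
  B -> T0 A | T1 X4 | T1 X5 | b | c
  T0 -> b
  T1 -> c
  X2 -> B T1
  X3 -> T1 T1
  X4 -> B T1
  X5 -> T1 T1
  X6 -> B T1
  X7 -> T1 T1

CYK fill, restricted to cells inside w[1..2]:
  cell(1,1) b: {B,T0}  orig:{B}
  cell(2,2) b: {B,T0}  orig:{B}
  cell(1,2) bb: {A}

Original NTs in T[1,2] deriving "bb": ["A"]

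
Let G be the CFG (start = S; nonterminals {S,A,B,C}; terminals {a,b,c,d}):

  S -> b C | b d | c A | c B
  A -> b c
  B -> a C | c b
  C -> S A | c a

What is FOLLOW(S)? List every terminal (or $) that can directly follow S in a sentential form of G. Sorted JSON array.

FIRST iteration:
pass 1:
  A via A→b c: +{b}
  B via B→a C: +{a}
  B via B→c b: +{c}
  C via C→c a: +{c}
  S via S→b C: +{b}
  S via S→c A: +{c}
  FIRST[S]={b,c}  FIRST[A]={b}  FIRST[B]={a,c}  FIRST[C]={c}
pass 2:
  C via C→S A: +{b}
  FIRST[S]={b,c}  FIRST[A]={b}  FIRST[B]={a,c}  FIRST[C]={b,c}
pass 3: — fixpoint
  FIRST[S]={b,c}  FIRST[A]={b}  FIRST[B]={a,c}  FIRST[C]={b,c}

FOLLOW iteration:
FOLLOW(S) := {$}
pass 1:
  C→S A: FOLLOW(S) ⊇ FIRST(A) = {b}; new: +{b}
  S→b C: FOLLOW(C) ⊇ FOLLOW(S) ⊇ {$,b}; new: +{$,b}
  S→c A: FOLLOW(A) ⊇ FOLLOW(S) ⊇ {$,b}; new: +{$,b}
  S→c B: FOLLOW(B) ⊇ FOLLOW(S) ⊇ {$,b}; new: +{$,b}
  FOLLOW[S]={$,b}  FOLLOW[A]={$,b}  FOLLOW[B]={$,b}  FOLLOW[C]={$,b}
pass 2: (stable)
  FOLLOW[S]={$,b}  FOLLOW[A]={$,b}  FOLLOW[B]={$,b}  FOLLOW[C]={$,b}

FOLLOW(S) = ["$", "b"]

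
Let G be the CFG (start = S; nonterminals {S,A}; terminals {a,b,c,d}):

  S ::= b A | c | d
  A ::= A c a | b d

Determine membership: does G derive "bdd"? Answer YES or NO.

CNF form of G:
  S -> T2 A | c | d
  A -> A X4 | T2 T3
  T0 -> c
  T1 -> a
  T2 -> b
  T3 -> d
  X4 -> T0 T1

CYK table (by increasing span):
  cell(0,0) b: {T2}  orig:{}
  cell(1,1) d: {S,T3}  orig:{S}
  cell(2,2) d: {S,T3}  orig:{S}
  cell(0,1) bd: {A}
  cell(1,2) dd: ∅
  cell(0,2) bdd: ∅

S ∉ T[0,2] ⇒ NO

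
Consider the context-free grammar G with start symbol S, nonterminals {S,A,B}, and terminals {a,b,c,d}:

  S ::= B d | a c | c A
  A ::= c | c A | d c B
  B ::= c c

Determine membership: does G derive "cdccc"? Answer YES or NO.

CNF form of G:
  S -> B T1 | T0 A | T2 T0
  A -> T0 A | T1 X3 | c
  B -> T0 T0
  T0 -> c
  T1 -> d
  T2 -> a
  X3 -> T0 B

CYK table (by increasing span):
  [0..0]={A,T0}  "c"  orig:{A}
  [1..1]={T1}  "d"  orig:{}
  [2..2]={A,T0}  "c"  orig:{A}
  [3..3]={A,T0}  "c"  orig:{A}
  [4..4]={A,T0}  "c"  orig:{A}
  [0..1]=∅  "cd"
  [1..2]=∅  "dc"
  [2..3]={A,B,S}  "cc"
  [3..4]={A,B,S}  "cc"
  [0..2]=∅  "cdc"
  [1..3]=∅  "dcc"
  [2..4]={A,S,X3}  "ccc"  orig:{A,S}
  [0..3]=∅  "cdcc"
  [1..4]={A}  "dccc"
  [0..4]={A,S}  "cdccc"

S ∈ T[0,4] ⇒ YES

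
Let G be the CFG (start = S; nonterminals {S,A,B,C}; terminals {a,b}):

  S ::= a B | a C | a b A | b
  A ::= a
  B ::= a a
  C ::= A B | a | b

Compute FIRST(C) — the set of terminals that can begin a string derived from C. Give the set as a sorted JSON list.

FIRST sets, iterate to fixpoint:
[1]
  A via A→a: +{a}
  B via B→a a: +{a}
  C via C→A B: +{a}
  C via C→b: +{b}
  S via S→a B: +{a}
  S via S→b: +{b}
  FIRST[S]={a,b}  FIRST[A]={a}  FIRST[B]={a}  FIRST[C]={a,b}
[2] done
  FIRST[S]={a,b}  FIRST[A]={a}  FIRST[B]={a}  FIRST[C]={a,b}

FIRST(C) = ["a", "b"]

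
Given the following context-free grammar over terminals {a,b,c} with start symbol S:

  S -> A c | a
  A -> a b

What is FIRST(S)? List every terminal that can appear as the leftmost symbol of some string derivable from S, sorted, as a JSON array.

FIRST iteration:
pass 1:
  A via A→a b: +{a}
  S via S→A c: +{a}
  FIRST(S)={a}  FIRST(A)={a}
pass 2: — fixpoint
  FIRST(S)={a}  FIRST(A)={a}

FIRST(S) = ["a"]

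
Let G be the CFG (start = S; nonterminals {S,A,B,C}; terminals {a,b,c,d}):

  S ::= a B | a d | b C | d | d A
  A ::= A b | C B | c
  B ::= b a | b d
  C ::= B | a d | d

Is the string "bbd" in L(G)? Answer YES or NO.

Convert to CNF:
  S -> T0 C | T1 B | T1 T2 | T2 A | d
  A -> A T0 | C B | c
  B -> T0 T1 | T0 T2
  C -> T0 T1 | T0 T2 | T1 T2 | d
  T0 -> b
  T1 -> a
  T2 -> d

Fill CYK table bottom-up:
  cell(0,0) b: {T0}  orig:{}
  cell(1,1) b: {T0}  orig:{}
  cell(2,2) d: {C,S,T2}  orig:{C,S}
  cell(0,1) bb: ∅
  cell(1,2) bd: {B,C,S}
  cell(0,2) bbd: {S}

S ∈ T[0,2] ⇒ YES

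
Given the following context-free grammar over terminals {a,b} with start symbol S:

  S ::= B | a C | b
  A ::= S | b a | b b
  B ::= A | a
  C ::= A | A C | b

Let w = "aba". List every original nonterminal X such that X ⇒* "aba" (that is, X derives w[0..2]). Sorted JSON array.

CNF form of G:
  S -> T0 C | T1 T0 | T1 T1 | a | b
  A -> T0 C | T1 T0 | T1 T1 | a | b
  B -> T0 C | T1 T0 | T1 T1 | a | b
  C -> A C | T0 C | T1 T0 | T1 T1 | a | b
  T0 -> a
  T1 -> b

CYK fill (cells [i..j] with 0 ≤ i ≤ j ≤ 2 only):
  [0..0]={A,B,C,S,T0}  "a"  orig:{A,B,C,S}
  [1..1]={A,B,C,S,T1}  "b"  orig:{A,B,C,S}
  [2..2]={A,B,C,S,T0}  "a"  orig:{A,B,C,S}
  [0..1]={A,B,C,S}  "ab"
  [1..2]={A,B,C,S}  "ba"
  [0..2]={A,B,C,S}  "aba"

Original NTs in T[0,2] deriving "aba": ["A", "B", "C", "S"]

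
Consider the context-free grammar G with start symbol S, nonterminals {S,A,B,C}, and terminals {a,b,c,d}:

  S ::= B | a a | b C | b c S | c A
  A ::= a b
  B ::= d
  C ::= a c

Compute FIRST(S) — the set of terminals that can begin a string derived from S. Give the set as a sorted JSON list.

Compute FIRST by fixpoint:
[1]
  A via A→a b: +{a}
  B via B→d: +{d}
  C via C→a c: +{a}
  S via S→B: +{d}
  S via S→a a: +{a}
  S via S→b C: +{b}
  S via S→c A: +{c}
  S: {a,b,c,d}  A: {a}  B: {d}  C: {a}
[2] (no change)
  S: {a,b,c,d}  A: {a}  B: {d}  C: {a}

FIRST(S) = ["a", "b", "c", "d"]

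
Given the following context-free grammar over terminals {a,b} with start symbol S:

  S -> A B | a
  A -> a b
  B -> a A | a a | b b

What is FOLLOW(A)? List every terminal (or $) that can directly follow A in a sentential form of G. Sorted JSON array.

Compute FIRST by fixpoint:
[1]
  A via A→a b: +{a}
  B via B→a A: +{a}
  B via B→b b: +{b}
  S via S→A B: +{a}
  S: {a}  A: {a}  B: {a,b}
[2] — fixpoint
  S: {a}  A: {a}  B: {a,b}

Compute FOLLOW by fixpoint:
seed FOLLOW(S) with $
round 1:
  S→A B: FOLLOW(A) ⊇ FIRST(B) = {a,b}; new: +{a,b}
  S→A B: FOLLOW(B) ⊇ FOLLOW(S) ⊇ {$}; new: +{$}
  FOLLOW(S)={$}  FOLLOW(A)={a,b}  FOLLOW(B)={$}
round 2:
  B→a A: FOLLOW(A) ⊇ FOLLOW(B) ⊇ {$}; new: +{$}
  FOLLOW(S)={$}  FOLLOW(A)={$,a,b}  FOLLOW(B)={$}
round 3: — fixpoint
  FOLLOW(S)={$}  FOLLOW(A)={$,a,b}  FOLLOW(B)={$}

FOLLOW(A) = ["$", "a", "b"]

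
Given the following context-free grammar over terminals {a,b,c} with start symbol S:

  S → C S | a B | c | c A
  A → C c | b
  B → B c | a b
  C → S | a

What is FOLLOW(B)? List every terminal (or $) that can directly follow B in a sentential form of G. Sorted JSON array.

FIRST iteration:
iter 1:
  A via A→b: +{b}
  B via B→a b: +{a}
  C via C→a: +{a}
  S via S→C S: +{a}
  S via S→c: +{c}
  FIRST[S]={a,c}  FIRST[A]={b}  FIRST[B]={a}  FIRST[C]={a}
iter 2:
  A via A→C c: +{a}
  C via C→S: +{c}
  FIRST[S]={a,c}  FIRST[A]={a,b}  FIRST[B]={a}  FIRST[C]={a,c}
iter 3:
  A via A→C c: +{c}
  FIRST[S]={a,c}  FIRST[A]={a,b,c}  FIRST[B]={a}  FIRST[C]={a,c}
iter 4: (stable)
  FIRST[S]={a,c}  FIRST[A]={a,b,c}  FIRST[B]={a}  FIRST[C]={a,c}

FOLLOW sets:
seed FOLLOW(S) with $
[1]
  A→C c: FOLLOW(C) ⊇ FIRST(c) = {c}; new: +{c}
  B→B c: FOLLOW(B) ⊇ FIRST(c) = {c}; new: +{c}
  C→S: FOLLOW(S) ⊇ FOLLOW(C) ⊇ {c}; new: +{c}
  S→C S: FOLLOW(C) ⊇ FIRST(S) = {a,c}; new: +{a}
  S→a B: FOLLOW(B) ⊇ FOLLOW(S) ⊇ {$,c}; new: +{$}
  S→c A: FOLLOW(A) ⊇ FOLLOW(S) ⊇ {$,c}; new: +{$,c}
  FOLLOW[S]={$,c}  FOLLOW[A]={$,c}  FOLLOW[B]={$,c}  FOLLOW[C]={a,c}
[2]
  C→S: FOLLOW(S) ⊇ FOLLOW(C) ⊇ {a,c}; new: +{a}
  S→a B: FOLLOW(B) ⊇ FOLLOW(S) ⊇ {$,a,c}; new: +{a}
  S→c A: FOLLOW(A) ⊇ FOLLOW(S) ⊇ {$,a,c}; new: +{a}
  FOLLOW[S]={$,a,c}  FOLLOW[A]={$,a,c}  FOLLOW[B]={$,a,c}  FOLLOW[C]={a,c}
[3] — fixpoint
  FOLLOW[S]={$,a,c}  FOLLOW[A]={$,a,c}  FOLLOW[B]={$,a,c}  FOLLOW[C]={a,c}

FOLLOW(B) = ["$", "a", "c"]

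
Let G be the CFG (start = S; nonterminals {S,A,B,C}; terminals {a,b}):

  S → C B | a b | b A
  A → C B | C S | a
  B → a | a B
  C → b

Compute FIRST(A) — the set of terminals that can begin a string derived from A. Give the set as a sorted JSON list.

Compute FIRST by fixpoint:
pass 1:
  A via A→a: +{a}
  B via B→a: +{a}
  C via C→b: +{b}
  S via S→C B: +{b}
  S via S→a b: +{a}
  FIRST[S]={a,b}  FIRST[A]={a}  FIRST[B]={a}  FIRST[C]={b}
pass 2:
  A via A→C B: +{b}
  FIRST[S]={a,b}  FIRST[A]={a,b}  FIRST[B]={a}  FIRST[C]={b}
pass 3: (stable)
  FIRST[S]={a,b}  FIRST[A]={a,b}  FIRST[B]={a}  FIRST[C]={b}

FIRST(A) = ["a", "b"]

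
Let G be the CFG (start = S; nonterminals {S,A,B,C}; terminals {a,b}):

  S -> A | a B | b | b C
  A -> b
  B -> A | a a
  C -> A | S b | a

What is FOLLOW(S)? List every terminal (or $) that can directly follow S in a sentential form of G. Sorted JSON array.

FIRST iteration:
iter 1:
  A via A→b: +{b}
  B via B→A: +{b}
  B via B→a a: +{a}
  C via C→A: +{b}
  C via C→a: +{a}
  S via S→A: +{b}
  S via S→a B: +{a}
  S: {a,b}  A: {b}  B: {a,b}  C: {a,b}
iter 2: (no change)
  S: {a,b}  A: {b}  B: {a,b}  C: {a,b}

FOLLOW iteration:
FOLLOW(S) := {$}
[1]
  C→S b: FOLLOW(S) ⊇ FIRST(b) = {b}; new: +{b}
  S→A: FOLLOW(A) ⊇ FOLLOW(S) ⊇ {$,b}; new: +{$,b}
  S→a B: FOLLOW(B) ⊇ FOLLOW(S) ⊇ {$,b}; new: +{$,b}
  S→b C: FOLLOW(C) ⊇ FOLLOW(S) ⊇ {$,b}; new: +{$,b}
  FOLLOW[S]={$,b}  FOLLOW[A]={$,b}  FOLLOW[B]={$,b}  FOLLOW[C]={$,b}
[2] (stable)
  FOLLOW[S]={$,b}  FOLLOW[A]={$,b}  FOLLOW[B]={$,b}  FOLLOW[C]={$,b}

FOLLOW(S) = ["$", "b"]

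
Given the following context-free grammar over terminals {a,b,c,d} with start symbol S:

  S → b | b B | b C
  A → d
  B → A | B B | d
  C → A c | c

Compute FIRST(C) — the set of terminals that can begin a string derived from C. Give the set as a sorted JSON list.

FIRST iteration:
iter 1:
  A via A→d: +{d}
  B via B→A: +{d}
  C via C→A c: +{d}
  C via C→c: +{c}
  S via S→b: +{b}
  FIRST(S)={b}  FIRST(A)={d}  FIRST(B)={d}  FIRST(C)={c,d}
iter 2: done
  FIRST(S)={b}  FIRST(A)={d}  FIRST(B)={d}  FIRST(C)={c,d}

FIRST(C) = ["c", "d"]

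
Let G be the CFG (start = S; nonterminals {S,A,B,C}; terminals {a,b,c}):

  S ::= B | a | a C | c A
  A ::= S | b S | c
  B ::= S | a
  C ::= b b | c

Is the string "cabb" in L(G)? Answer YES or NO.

CNF form of G:
  S -> T0 C | T2 A | a
  A -> T0 C | T1 S | T2 A | a | c
  B -> T0 C | T2 A | a
  C -> T1 T1 | c
  T0 -> a
  T1 -> b
  T2 -> c

CYK fill:
  cell(0,0) c: {A,C,T2}  orig:{A,C}
  cell(1,1) a: {A,B,S,T0}  orig:{A,B,S}
  cell(2,2) b: {T1}  orig:{}
  cell(3,3) b: {T1}  orig:{}
  cell(0,1) ca: {A,B,S}
  cell(1,2) ab: ∅
  cell(2,3) bb: {C}
  cell(0,2) cab: ∅
  cell(1,3) abb: {A,B,S}
  cell(0,3) cabb: {A,B,S}

S ∈ T[0,3] ⇒ YES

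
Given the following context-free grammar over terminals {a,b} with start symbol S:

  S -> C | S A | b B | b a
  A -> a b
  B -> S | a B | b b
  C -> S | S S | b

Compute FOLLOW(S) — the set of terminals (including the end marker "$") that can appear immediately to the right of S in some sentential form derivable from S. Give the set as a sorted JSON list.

FIRST sets, iterate to fixpoint:
round 1:
  A via A→a b: +{a}
  B via B→a B: +{a}
  B via B→b b: +{b}
  C via C→b: +{b}
  S via S→C: +{b}
  S: {b}  A: {a}  B: {a,b}  C: {b}
round 2: (stable)
  S: {b}  A: {a}  B: {a,b}  C: {b}

FOLLOW iteration:
seed FOLLOW(S) with $
[1]
  C→S S: FOLLOW(S) ⊇ FIRST(S) = {b}; new: +{b}
  S→C: FOLLOW(C) ⊇ FOLLOW(S) ⊇ {$,b}; new: +{$,b}
  S→S A: FOLLOW(S) ⊇ FIRST(A) = {a}; new: +{a}
  S→S A: FOLLOW(A) ⊇ FOLLOW(S) ⊇ {$,a,b}; new: +{$,a,b}
  S→b B: FOLLOW(B) ⊇ FOLLOW(S) ⊇ {$,a,b}; new: +{$,a,b}
  S: {$,a,b}  A: {$,a,b}  B: {$,a,b}  C: {$,b}
[2]
  S→C: FOLLOW(C) ⊇ FOLLOW(S) ⊇ {$,a,b}; new: +{a}
  S: {$,a,b}  A: {$,a,b}  B: {$,a,b}  C: {$,a,b}
[3] done
  S: {$,a,b}  A: {$,a,b}  B: {$,a,b}  C: {$,a,b}

FOLLOW(S) = ["$", "a", "b"]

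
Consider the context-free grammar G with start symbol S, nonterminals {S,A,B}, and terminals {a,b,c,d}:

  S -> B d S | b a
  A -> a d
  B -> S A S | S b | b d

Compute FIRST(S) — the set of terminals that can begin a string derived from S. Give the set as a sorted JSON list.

FIRST sets, iterate to fixpoint:
iter 1:
  A via A→a d: +{a}
  B via B→b d: +{b}
  S via S→B d S: +{b}
  FIRST(S)={b}  FIRST(A)={a}  FIRST(B)={b}
iter 2: (no change)
  FIRST(S)={b}  FIRST(A)={a}  FIRST(B)={b}

FIRST(S) = ["b"]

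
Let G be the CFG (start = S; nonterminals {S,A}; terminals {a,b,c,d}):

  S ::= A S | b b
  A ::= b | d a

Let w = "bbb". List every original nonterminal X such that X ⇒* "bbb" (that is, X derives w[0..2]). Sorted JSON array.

CNF form of G:
  S -> A S | T2 T2
  A -> T0 T1 | b
  T0 -> d
  T1 -> a
  T2 -> b

Fill CYK table bottom-up — only the sub-triangle for w[0..2]:
  T[0,0] 'b' = {A,T2}  orig:{A}
  T[1,1] 'b' = {A,T2}  orig:{A}
  T[2,2] 'b' = {A,T2}  orig:{A}
  T[0,1] 'bb' = {S}
  T[1,2] 'bb' = {S}
  T[0,2] 'bbb' = {S}

Original NTs in T[0,2] deriving "bbb": ["S"]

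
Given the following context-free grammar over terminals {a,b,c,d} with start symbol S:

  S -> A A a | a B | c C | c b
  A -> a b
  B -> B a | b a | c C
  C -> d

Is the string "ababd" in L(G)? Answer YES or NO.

CNF form of G:
  S -> A X3 | T0 B | T2 C | T2 T1
  A -> T0 T1
  B -> B T0 | T1 T0 | T2 C
  C -> d
  T0 -> a
  T1 -> b
  T2 -> c
  X3 -> A T0

CYK fill:
  [0..0]={T0}  "a"  orig:{}
  [1..1]={T1}  "b"  orig:{}
  [2..2]={T0}  "a"  orig:{}
  [3..3]={T1}  "b"  orig:{}
  [4..4]={C}  "d"
  [0..1]={A}  "ab"
  [1..2]={B}  "ba"
  [2..3]={A}  "ab"
  [3..4]=∅  "bd"
  [0..2]={S,X3}  "aba"  orig:{S}
  [1..3]=∅  "bab"
  [2..4]=∅  "abd"
  [0..3]=∅  "abab"
  [1..4]=∅  "babd"
  [0..4]=∅  "ababd"

S ∉ T[0,4] ⇒ NO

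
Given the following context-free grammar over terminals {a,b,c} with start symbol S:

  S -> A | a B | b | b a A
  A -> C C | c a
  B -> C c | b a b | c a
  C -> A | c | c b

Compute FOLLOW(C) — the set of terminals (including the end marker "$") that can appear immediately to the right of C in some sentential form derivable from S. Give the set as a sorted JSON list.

FIRST sets, iterate to fixpoint:
pass 1:
  A via A→c a: +{c}
  B via B→b a b: +{b}
  B via B→c a: +{c}
  C via C→A: +{c}
  S via S→A: +{c}
  S via S→a B: +{a}
  S via S→b: +{b}
  S: {a,b,c}  A: {c}  B: {b,c}  C: {c}
pass 2: (stable)
  S: {a,b,c}  A: {c}  B: {b,c}  C: {c}

FOLLOW iteration:
seed FOLLOW(S) with $
round 1:
  A→C C: FOLLOW(C) ⊇ FIRST(C) = {c}; new: +{c}
  C→A: FOLLOW(A) ⊇ FOLLOW(C) ⊇ {c}; new: +{c}
  S→A: FOLLOW(A) ⊇ FOLLOW(S) ⊇ {$}; new: +{$}
  S→a B: FOLLOW(B) ⊇ FOLLOW(S) ⊇ {$}; new: +{$}
  S: {$}  A: {$,c}  B: {$}  C: {c}
round 2:
  A→C C: FOLLOW(C) ⊇ FOLLOW(A) ⊇ {$,c}; new: +{$}
  S: {$}  A: {$,c}  B: {$}  C: {$,c}
round 3: (no change)
  S: {$}  A: {$,c}  B: {$}  C: {$,c}

FOLLOW(C) = ["$", "c"]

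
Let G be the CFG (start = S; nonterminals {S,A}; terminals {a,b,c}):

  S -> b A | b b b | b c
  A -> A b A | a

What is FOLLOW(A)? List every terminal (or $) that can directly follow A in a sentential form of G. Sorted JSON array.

FIRST iteration:
round 1:
  A via A→a: +{a}
  S via S→b A: +{b}
  FIRST(S)={b}  FIRST(A)={a}
round 2: (no change)
  FIRST(S)={b}  FIRST(A)={a}

FOLLOW sets:
seed FOLLOW(S) with $
iter 1:
  A→A b A: FOLLOW(A) ⊇ FIRST(b) = {b}; new: +{b}
  S→b A: FOLLOW(A) ⊇ FOLLOW(S) ⊇ {$}; new: +{$}
  FOLLOW(S)={$}  FOLLOW(A)={$,b}
iter 2: — fixpoint
  FOLLOW(S)={$}  FOLLOW(A)={$,b}

FOLLOW(A) = ["$", "b"]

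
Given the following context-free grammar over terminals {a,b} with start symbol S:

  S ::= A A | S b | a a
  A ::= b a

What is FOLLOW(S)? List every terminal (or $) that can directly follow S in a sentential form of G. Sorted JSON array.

Compute FIRST by fixpoint:
pass 1:
  A via A→b a: +{b}
  S via S→A A: +{b}
  S via S→a a: +{a}
  S: {a,b}  A: {b}
pass 2: done
  S: {a,b}  A: {b}

FOLLOW sets:
seed FOLLOW(S) with $
round 1:
  S→A A: FOLLOW(A) ⊇ FIRST(A) = {b}; new: +{b}
  S→A A: FOLLOW(A) ⊇ FOLLOW(S) ⊇ {$}; new: +{$}
  S→S b: FOLLOW(S) ⊇ FIRST(b) = {b}; new: +{b}
  FOLLOW[S]={$,b}  FOLLOW[A]={$,b}
round 2: — fixpoint
  FOLLOW[S]={$,b}  FOLLOW[A]={$,b}

FOLLOW(S) = ["$", "b"]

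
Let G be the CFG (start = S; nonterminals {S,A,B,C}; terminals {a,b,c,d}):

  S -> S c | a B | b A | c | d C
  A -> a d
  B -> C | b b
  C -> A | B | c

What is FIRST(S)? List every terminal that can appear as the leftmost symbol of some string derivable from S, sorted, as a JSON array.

Compute FIRST by fixpoint:
pass 1:
  A via A→a d: +{a}
  B via B→b b: +{b}
  C via C→A: +{a}
  C via C→B: +{b}
  C via C→c: +{c}
  S via S→a B: +{a}
  S via S→b A: +{b}
  S via S→c: +{c}
  S via S→d C: +{d}
  FIRST(S)={a,b,c,d}  FIRST(A)={a}  FIRST(B)={b}  FIRST(C)={a,b,c}
pass 2:
  B via B→C: +{a,c}
  FIRST(S)={a,b,c,d}  FIRST(A)={a}  FIRST(B)={a,b,c}  FIRST(C)={a,b,c}
pass 3: (no change)
  FIRST(S)={a,b,c,d}  FIRST(A)={a}  FIRST(B)={a,b,c}  FIRST(C)={a,b,c}

FIRST(S) = ["a", "b", "c", "d"]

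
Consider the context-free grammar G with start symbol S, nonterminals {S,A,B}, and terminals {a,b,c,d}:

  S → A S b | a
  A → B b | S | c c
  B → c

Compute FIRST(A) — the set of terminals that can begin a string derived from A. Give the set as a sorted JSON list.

FIRST iteration:
iter 1:
  A via A→c c: +{c}
  B via B→c: +{c}
  S via S→A S b: +{c}
  S via S→a: +{a}
  FIRST(S)={a,c}  FIRST(A)={c}  FIRST(B)={c}
iter 2:
  A via A→S: +{a}
  FIRST(S)={a,c}  FIRST(A)={a,c}  FIRST(B)={c}
iter 3: done
  FIRST(S)={a,c}  FIRST(A)={a,c}  FIRST(B)={c}

FIRST(A) = ["a", "c"]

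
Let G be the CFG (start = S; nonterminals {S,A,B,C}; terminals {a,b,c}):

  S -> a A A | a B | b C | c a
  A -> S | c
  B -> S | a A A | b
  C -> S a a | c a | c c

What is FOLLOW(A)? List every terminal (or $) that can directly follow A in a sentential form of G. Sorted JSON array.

FIRST sets, iterate to fixpoint:
round 1:
  A via A→c: +{c}
  B via B→a A A: +{a}
  B via B→b: +{b}
  C via C→c a: +{c}
  S via S→a A A: +{a}
  S via S→b C: +{b}
  S via S→c a: +{c}
  FIRST[S]={a,b,c}  FIRST[A]={c}  FIRST[B]={a,b}  FIRST[C]={c}
round 2:
  A via A→S: +{a,b}
  B via B→S: +{c}
  C via C→S a a: +{a,b}
  FIRST[S]={a,b,c}  FIRST[A]={a,b,c}  FIRST[B]={a,b,c}  FIRST[C]={a,b,c}
round 3: — fixpoint
  FIRST[S]={a,b,c}  FIRST[A]={a,b,c}  FIRST[B]={a,b,c}  FIRST[C]={a,b,c}

FOLLOW sets:
seed FOLLOW(S) with $
round 1:
  B→a A A: FOLLOW(A) ⊇ FIRST(A) = {a,b,c}; new: +{a,b,c}
  C→S a a: FOLLOW(S) ⊇ FIRST(a) = {a}; new: +{a}
  S→a A A: FOLLOW(A) ⊇ FOLLOW(S) ⊇ {$,a}; new: +{$}
  S→a B: FOLLOW(B) ⊇ FOLLOW(S) ⊇ {$,a}; new: +{$,a}
  S→b C: FOLLOW(C) ⊇ FOLLOW(S) ⊇ {$,a}; new: +{$,a}
  FOLLOW[S]={$,a}  FOLLOW[A]={$,a,b,c}  FOLLOW[B]={$,a}  FOLLOW[C]={$,a}
round 2:
  A→S: FOLLOW(S) ⊇ FOLLOW(A) ⊇ {$,a,b,c}; new: +{b,c}
  S→a B: FOLLOW(B) ⊇ FOLLOW(S) ⊇ {$,a,b,c}; new: +{b,c}
  S→b C: FOLLOW(C) ⊇ FOLLOW(S) ⊇ {$,a,b,c}; new: +{b,c}
  FOLLOW[S]={$,a,b,c}  FOLLOW[A]={$,a,b,c}  FOLLOW[B]={$,a,b,c}  FOLLOW[C]={$,a,b,c}
round 3: (no change)
  FOLLOW[S]={$,a,b,c}  FOLLOW[A]={$,a,b,c}  FOLLOW[B]={$,a,b,c}  FOLLOW[C]={$,a,b,c}

FOLLOW(A) = ["$", "a", "b", "c"]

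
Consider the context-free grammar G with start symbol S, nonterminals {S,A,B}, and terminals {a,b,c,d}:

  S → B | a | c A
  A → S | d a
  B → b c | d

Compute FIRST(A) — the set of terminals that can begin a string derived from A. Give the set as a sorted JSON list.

FIRST sets, iterate to fixpoint:
round 1:
  A via A→d a: +{d}
  B via B→b c: +{b}
  B via B→d: +{d}
  S via S→B: +{b,d}
  S via S→a: +{a}
  S via S→c A: +{c}
  FIRST[S]={a,b,c,d}  FIRST[A]={d}  FIRST[B]={b,d}
round 2:
  A via A→S: +{a,b,c}
  FIRST[S]={a,b,c,d}  FIRST[A]={a,b,c,d}  FIRST[B]={b,d}
round 3: — fixpoint
  FIRST[S]={a,b,c,d}  FIRST[A]={a,b,c,d}  FIRST[B]={b,d}

FIRST(A) = ["a", "b", "c", "d"]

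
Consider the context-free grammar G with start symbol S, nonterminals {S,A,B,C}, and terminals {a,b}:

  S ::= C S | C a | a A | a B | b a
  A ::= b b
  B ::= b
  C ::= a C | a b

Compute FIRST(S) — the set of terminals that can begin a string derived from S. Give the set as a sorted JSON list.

FIRST sets, iterate to fixpoint:
pass 1:
  A via A→b b: +{b}
  B via B→b: +{b}
  C via C→a C: +{a}
  S via S→C S: +{a}
  S via S→b a: +{b}
  FIRST(S)={a,b}  FIRST(A)={b}  FIRST(B)={b}  FIRST(C)={a}
pass 2: (stable)
  FIRST(S)={a,b}  FIRST(A)={b}  FIRST(B)={b}  FIRST(C)={a}

FIRST(S) = ["a", "b"]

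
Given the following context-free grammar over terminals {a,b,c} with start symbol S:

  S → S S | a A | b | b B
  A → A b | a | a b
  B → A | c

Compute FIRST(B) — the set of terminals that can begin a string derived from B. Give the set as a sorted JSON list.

Compute FIRST by fixpoint:
round 1:
  A via A→a: +{a}
  B via B→A: +{a}
  B via B→c: +{c}
  S via S→a A: +{a}
  S via S→b: +{b}
  FIRST(S)={a,b}  FIRST(A)={a}  FIRST(B)={a,c}
round 2: (stable)
  FIRST(S)={a,b}  FIRST(A)={a}  FIRST(B)={a,c}

FIRST(B) = ["a", "c"]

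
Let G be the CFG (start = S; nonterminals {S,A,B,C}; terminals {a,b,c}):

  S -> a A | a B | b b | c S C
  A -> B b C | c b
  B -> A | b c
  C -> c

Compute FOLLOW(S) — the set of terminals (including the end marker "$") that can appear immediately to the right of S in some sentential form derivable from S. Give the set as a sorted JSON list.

FIRST sets, iterate to fixpoint:
round 1:
  A via A→c b: +{c}
  B via B→A: +{c}
  B via B→b c: +{b}
  C via C→c: +{c}
  S via S→a A: +{a}
  S via S→b b: +{b}
  S via S→c S C: +{c}
  S: {a,b,c}  A: {c}  B: {b,c}  C: {c}
round 2:
  A via A→B b C: +{b}
  S: {a,b,c}  A: {b,c}  B: {b,c}  C: {c}
round 3: (no change)
  S: {a,b,c}  A: {b,c}  B: {b,c}  C: {c}

FOLLOW iteration:
seed FOLLOW(S) with $
pass 1:
  A→B b C: FOLLOW(B) ⊇ FIRST(b) = {b}; new: +{b}
  B→A: FOLLOW(A) ⊇ FOLLOW(B) ⊇ {b}; new: +{b}
  S→a A: FOLLOW(A) ⊇ FOLLOW(S) ⊇ {$}; new: +{$}
  S→a B: FOLLOW(B) ⊇ FOLLOW(S) ⊇ {$}; new: +{$}
  S→c S C: FOLLOW(S) ⊇ FIRST(C) = {c}; new: +{c}
  S→c S C: FOLLOW(C) ⊇ FOLLOW(S) ⊇ {$,c}; new: +{$,c}
  FOLLOW[S]={$,c}  FOLLOW[A]={$,b}  FOLLOW[B]={$,b}  FOLLOW[C]={$,c}
pass 2:
  A→B b C: FOLLOW(C) ⊇ FOLLOW(A) ⊇ {$,b}; new: +{b}
  S→a A: FOLLOW(A) ⊇ FOLLOW(S) ⊇ {$,c}; new: +{c}
  S→a B: FOLLOW(B) ⊇ FOLLOW(S) ⊇ {$,c}; new: +{c}
  FOLLOW[S]={$,c}  FOLLOW[A]={$,b,c}  FOLLOW[B]={$,b,c}  FOLLOW[C]={$,b,c}
pass 3: — fixpoint
  FOLLOW[S]={$,c}  FOLLOW[A]={$,b,c}  FOLLOW[B]={$,b,c}  FOLLOW[C]={$,b,c}

FOLLOW(S) = ["$", "c"]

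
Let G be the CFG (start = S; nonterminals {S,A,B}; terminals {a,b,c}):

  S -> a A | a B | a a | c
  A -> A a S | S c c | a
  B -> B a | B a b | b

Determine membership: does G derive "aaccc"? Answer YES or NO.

CNF form of G:
  S -> T0 A | T0 B | T0 T0 | c
  A -> A X3 | S X4 | a
  B -> B T0 | B X5 | b
  T0 -> a
  T1 -> c
  T2 -> b
  X3 -> T0 S
  X4 -> T1 T1
  X5 -> T0 T2

CYK table (by increasing span):
  T[0,0] 'a' = {A,T0}  orig:{A}
  T[1,1] 'a' = {A,T0}  orig:{A}
  T[2,2] 'c' = {S,T1}  orig:{S}
  T[3,3] 'c' = {S,T1}  orig:{S}
  T[4,4] 'c' = {S,T1}  orig:{S}
  T[0,1] 'aa' = {S}
  T[1,2] 'ac' = {X3}  orig:{}
  T[2,3] 'cc' = {X4}  orig:{}
  T[3,4] 'cc' = {X4}  orig:{}
  T[0,2] 'aac' = {A}
  T[1,3] 'acc' = ∅
  T[2,4] 'ccc' = {A}
  T[0,3] 'aacc' = {A}
  T[1,4] 'accc' = {S}
  T[0,4] 'aaccc' = {X3}  orig:{}

S ∉ T[0,4] ⇒ NO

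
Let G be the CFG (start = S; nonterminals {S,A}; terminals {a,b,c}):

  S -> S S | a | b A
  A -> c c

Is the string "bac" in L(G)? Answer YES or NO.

CNF form of G:
  S -> S S | T1 A | a
  A -> T0 T0
  T0 -> c
  T1 -> b

CYK fill:
  [0..0]={T1}  "b"  orig:{}
  [1..1]={S}  "a"
  [2..2]={T0}  "c"  orig:{}
  [0..1]=∅  "ba"
  [1..2]=∅  "ac"
  [0..2]=∅  "bac"

S ∉ T[0,2] ⇒ NO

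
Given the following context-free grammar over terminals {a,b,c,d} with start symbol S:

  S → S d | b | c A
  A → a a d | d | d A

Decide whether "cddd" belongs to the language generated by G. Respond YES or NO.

CNF form of G:
  S -> S T1 | T2 A | b
  A -> T0 X3 | T1 A | d
  T0 -> a
  T1 -> d
  T2 -> c
  X3 -> T0 T1

Fill CYK table bottom-up:
  cell(0,0) c: {T2}  orig:{}
  cell(1,1) d: {A,T1}  orig:{A}
  cell(2,2) d: {A,T1}  orig:{A}
  cell(3,3) d: {A,T1}  orig:{A}
  cell(0,1) cd: {S}
  cell(1,2) dd: {A}
  cell(2,3) dd: {A}
  cell(0,2) cdd: {S}
  cell(1,3) ddd: {A}
  cell(0,3) cddd: {S}

S ∈ T[0,3] ⇒ YES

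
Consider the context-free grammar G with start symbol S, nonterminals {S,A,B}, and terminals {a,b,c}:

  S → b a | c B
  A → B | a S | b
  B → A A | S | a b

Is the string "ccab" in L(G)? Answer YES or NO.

CNF form of G:
  S -> T1 T0 | T2 B
  A -> A A | T0 S | T0 T1 | T1 T0 | T2 B | b
  B -> A A | T0 T1 | T1 T0 | T2 B
  T0 -> a
  T1 -> b
  T2 -> c

Fill CYK table bottom-up:
  cell(0,0) c: {T2}  orig:{}
  cell(1,1) c: {T2}  orig:{}
  cell(2,2) a: {T0}  orig:{}
  cell(3,3) b: {A,T1}  orig:{A}
  cell(0,1) cc: ∅
  cell(1,2) ca: ∅
  cell(2,3) ab: {A,B}
  cell(0,2) cca: ∅
  cell(1,3) cab: {A,B,S}
  cell(0,3) ccab: {A,B,S}

S ∈ T[0,3] ⇒ YES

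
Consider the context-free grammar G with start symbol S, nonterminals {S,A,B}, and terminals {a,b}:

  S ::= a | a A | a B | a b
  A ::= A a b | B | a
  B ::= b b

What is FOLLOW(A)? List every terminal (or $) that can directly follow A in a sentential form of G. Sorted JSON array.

FIRST sets, iterate to fixpoint:
round 1:
  A via A→a: +{a}
  B via B→b b: +{b}
  S via S→a: +{a}
  FIRST(S)={a}  FIRST(A)={a}  FIRST(B)={b}
round 2:
  A via A→B: +{b}
  FIRST(S)={a}  FIRST(A)={a,b}  FIRST(B)={b}
round 3: (stable)
  FIRST(S)={a}  FIRST(A)={a,b}  FIRST(B)={b}

FOLLOW sets:
initialize: $ ∈ FOLLOW(S)
[1]
  A→A a b: FOLLOW(A) ⊇ FIRST(a) = {a}; new: +{a}
  A→B: FOLLOW(B) ⊇ FOLLOW(A) ⊇ {a}; new: +{a}
  S→a A: FOLLOW(A) ⊇ FOLLOW(S) ⊇ {$}; new: +{$}
  S→a B: FOLLOW(B) ⊇ FOLLOW(S) ⊇ {$}; new: +{$}
  FOLLOW[S]={$}  FOLLOW[A]={$,a}  FOLLOW[B]={$,a}
[2] (stable)
  FOLLOW[S]={$}  FOLLOW[A]={$,a}  FOLLOW[B]={$,a}

FOLLOW(A) = ["$", "a"]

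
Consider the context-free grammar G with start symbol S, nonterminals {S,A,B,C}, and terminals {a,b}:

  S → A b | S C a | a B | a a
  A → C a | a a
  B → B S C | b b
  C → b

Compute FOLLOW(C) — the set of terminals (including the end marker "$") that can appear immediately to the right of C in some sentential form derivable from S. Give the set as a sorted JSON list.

Compute FIRST by fixpoint:
iter 1:
  A via A→a a: +{a}
  B via B→b b: +{b}
  C via C→b: +{b}
  S via S→A b: +{a}
  FIRST[S]={a}  FIRST[A]={a}  FIRST[B]={b}  FIRST[C]={b}
iter 2:
  A via A→C a: +{b}
  S via S→A b: +{b}
  FIRST[S]={a,b}  FIRST[A]={a,b}  FIRST[B]={b}  FIRST[C]={b}
iter 3: done
  FIRST[S]={a,b}  FIRST[A]={a,b}  FIRST[B]={b}  FIRST[C]={b}

FOLLOW iteration:
seed FOLLOW(S) with $
iter 1:
  A→C a: FOLLOW(C) ⊇ FIRST(a) = {a}; new: +{a}
  B→B S C: FOLLOW(B) ⊇ FIRST(S) = {a,b}; new: +{a,b}
  B→B S C: FOLLOW(S) ⊇ FIRST(C) = {b}; new: +{b}
  B→B S C: FOLLOW(C) ⊇ FOLLOW(B) ⊇ {a,b}; new: +{b}
  S→A b: FOLLOW(A) ⊇ FIRST(b) = {b}; new: +{b}
  S→a B: FOLLOW(B) ⊇ FOLLOW(S) ⊇ {$,b}; new: +{$}
  S: {$,b}  A: {b}  B: {$,a,b}  C: {a,b}
iter 2:
  B→B S C: FOLLOW(C) ⊇ FOLLOW(B) ⊇ {$,a,b}; new: +{$}
  S: {$,b}  A: {b}  B: {$,a,b}  C: {$,a,b}
iter 3: — fixpoint
  S: {$,b}  A: {b}  B: {$,a,b}  C: {$,a,b}

FOLLOW(C) = ["$", "a", "b"]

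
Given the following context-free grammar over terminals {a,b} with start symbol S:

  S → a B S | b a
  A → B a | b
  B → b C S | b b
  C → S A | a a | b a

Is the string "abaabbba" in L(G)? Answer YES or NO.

CNF form of G:
  S -> T0 X3 | T1 T0
  A -> B T0 | b
  B -> T1 T1 | T1 X2
  C -> S A | T0 T0 | T1 T0
  T0 -> a
  T1 -> b
  X2 -> C S
  X3 -> B S

Fill CYK table bottom-up:
  T[0,0] 'a' = {T0}  orig:{}
  T[1,1] 'b' = {A,T1}  orig:{A}
  T[2,2] 'a' = {T0}  orig:{}
  T[3,3] 'a' = {T0}  orig:{}
  T[4,4] 'b' = {A,T1}  orig:{A}
  T[5,5] 'b' = {A,T1}  orig:{A}
  T[6,6] 'b' = {A,T1}  orig:{A}
  T[7,7] 'a' = {T0}  orig:{}
  T[0,1] 'ab' = ∅
  T[1,2] 'ba' = {C,S}
  T[2,3] 'aa' = {C}
  T[3,4] 'ab' = ∅
  T[4,5] 'bb' = {B}
  T[5,6] 'bb' = {B}
  T[6,7] 'ba' = {C,S}
  T[0,2] 'aba' = ∅
  T[1,3] 'baa' = ∅
  T[2,4] 'aab' = ∅
  T[3,5] 'abb' = ∅
  T[4,6] 'bbb' = ∅
  T[5,7] 'bba' = {A}
  T[0,3] 'abaa' = ∅
  T[1,4] 'baab' = ∅
  T[2,5] 'aabb' = ∅
  T[3,6] 'abbb' = ∅
  T[4,7] 'bbba' = {X3}  orig:{}
  T[0,4] 'abaab' = ∅
  T[1,5] 'baabb' = ∅
  T[2,6] 'aabbb' = ∅
  T[3,7] 'abbba' = {S}
  T[0,5] 'abaabb' = ∅
  T[1,6] 'baabbb' = ∅
  T[2,7] 'aabbba' = ∅
  T[0,6] 'abaabbb' = ∅
  T[1,7] 'baabbba' = {X2}  orig:{}
  T[0,7] 'abaabbba' = ∅

S ∉ T[0,7] ⇒ NO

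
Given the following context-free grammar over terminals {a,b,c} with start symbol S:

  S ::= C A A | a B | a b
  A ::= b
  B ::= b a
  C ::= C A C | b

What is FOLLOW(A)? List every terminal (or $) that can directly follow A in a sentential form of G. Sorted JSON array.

FIRST sets, iterate to fixpoint:
pass 1:
  A via A→b: +{b}
  B via B→b a: +{b}
  C via C→b: +{b}
  S via S→C A A: +{b}
  S via S→a B: +{a}
  S: {a,b}  A: {b}  B: {b}  C: {b}
pass 2: (no change)
  S: {a,b}  A: {b}  B: {b}  C: {b}

FOLLOW iteration:
initialize: $ ∈ FOLLOW(S)
pass 1:
  C→C A C: FOLLOW(C) ⊇ FIRST(A) = {b}; new: +{b}
  C→C A C: FOLLOW(A) ⊇ FIRST(C) = {b}; new: +{b}
  S→C A A: FOLLOW(A) ⊇ FOLLOW(S) ⊇ {$}; new: +{$}
  S→a B: FOLLOW(B) ⊇ FOLLOW(S) ⊇ {$}; new: +{$}
  FOLLOW[S]={$}  FOLLOW[A]={$,b}  FOLLOW[B]={$}  FOLLOW[C]={b}
pass 2: (stable)
  FOLLOW[S]={$}  FOLLOW[A]={$,b}  FOLLOW[B]={$}  FOLLOW[C]={b}

FOLLOW(A) = ["$", "b"]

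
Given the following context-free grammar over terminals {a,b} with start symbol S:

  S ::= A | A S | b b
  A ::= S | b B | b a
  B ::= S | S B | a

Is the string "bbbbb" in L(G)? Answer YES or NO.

Convert to CNF:
  S -> A S | T0 B | T0 T0 | T0 T1
  A -> A S | T0 B | T0 T0 | T0 T1
  B -> A S | S B | T0 B | T0 T0 | T0 T1 | a
  T0 -> b
  T1 -> a

CYK table (by increasing span):
  T[0,0] 'b' = {T0}  orig:{}
  T[1,1] 'b' = {T0}  orig:{}
  T[2,2] 'b' = {T0}  orig:{}
  T[3,3] 'b' = {T0}  orig:{}
  T[4,4] 'b' = {T0}  orig:{}
  T[0,1] 'bb' = {A,B,S}
  T[1,2] 'bb' = {A,B,S}
  T[2,3] 'bb' = {A,B,S}
  T[3,4] 'bb' = {A,B,S}
  T[0,2] 'bbb' = {A,B,S}
  T[1,3] 'bbb' = {A,B,S}
  T[2,4] 'bbb' = {A,B,S}
  T[0,3] 'bbbb' = {A,B,S}
  T[1,4] 'bbbb' = {A,B,S}
  T[0,4] 'bbbbb' = {A,B,S}

S ∈ T[0,4] ⇒ YES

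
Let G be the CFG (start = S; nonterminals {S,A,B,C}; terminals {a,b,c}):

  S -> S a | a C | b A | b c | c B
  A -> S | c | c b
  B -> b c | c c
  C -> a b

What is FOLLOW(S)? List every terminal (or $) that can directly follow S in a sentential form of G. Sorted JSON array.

FIRST sets, iterate to fixpoint:
pass 1:
  A via A→c: +{c}
  B via B→b c: +{b}
  B via B→c c: +{c}
  C via C→a b: +{a}
  S via S→a C: +{a}
  S via S→b A: +{b}
  S via S→c B: +{c}
  FIRST[S]={a,b,c}  FIRST[A]={c}  FIRST[B]={b,c}  FIRST[C]={a}
pass 2:
  A via A→S: +{a,b}
  FIRST[S]={a,b,c}  FIRST[A]={a,b,c}  FIRST[B]={b,c}  FIRST[C]={a}
pass 3: — fixpoint
  FIRST[S]={a,b,c}  FIRST[A]={a,b,c}  FIRST[B]={b,c}  FIRST[C]={a}

FOLLOW iteration:
FOLLOW(S) := {$}
iter 1:
  S→S a: FOLLOW(S) ⊇ FIRST(a) = {a}; new: +{a}
  S→a C: FOLLOW(C) ⊇ FOLLOW(S) ⊇ {$,a}; new: +{$,a}
  S→b A: FOLLOW(A) ⊇ FOLLOW(S) ⊇ {$,a}; new: +{$,a}
  S→c B: FOLLOW(B) ⊇ FOLLOW(S) ⊇ {$,a}; new: +{$,a}
  S: {$,a}  A: {$,a}  B: {$,a}  C: {$,a}
iter 2: (stable)
  S: {$,a}  A: {$,a}  B: {$,a}  C: {$,a}

FOLLOW(S) = ["$", "a"]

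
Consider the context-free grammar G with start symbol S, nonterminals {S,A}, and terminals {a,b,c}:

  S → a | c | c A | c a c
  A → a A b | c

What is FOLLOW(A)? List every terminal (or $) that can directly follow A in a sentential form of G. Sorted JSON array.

FIRST sets, iterate to fixpoint:
round 1:
  A via A→a A b: +{a}
  A via A→c: +{c}
  S via S→a: +{a}
  S via S→c: +{c}
  FIRST[S]={a,c}  FIRST[A]={a,c}
round 2: (stable)
  FIRST[S]={a,c}  FIRST[A]={a,c}

FOLLOW sets:
initialize: $ ∈ FOLLOW(S)
round 1:
  A→a A b: FOLLOW(A) ⊇ FIRST(b) = {b}; new: +{b}
  S→c A: FOLLOW(A) ⊇ FOLLOW(S) ⊇ {$}; new: +{$}
  S: {$}  A: {$,b}
round 2: — fixpoint
  S: {$}  A: {$,b}

FOLLOW(A) = ["$", "b"]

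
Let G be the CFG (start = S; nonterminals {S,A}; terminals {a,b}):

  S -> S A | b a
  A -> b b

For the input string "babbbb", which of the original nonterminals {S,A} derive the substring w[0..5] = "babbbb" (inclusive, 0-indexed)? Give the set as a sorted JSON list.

CNF form of G:
  S -> S A | T0 T1
  A -> T0 T0
  T0 -> b
  T1 -> a

CYK fill, restricted to cells inside w[0..5]:
  T[0,0] 'b' = {T0}  orig:{}
  T[1,1] 'a' = {T1}  orig:{}
  T[2,2] 'b' = {T0}  orig:{}
  T[3,3] 'b' = {T0}  orig:{}
  T[4,4] 'b' = {T0}  orig:{}
  T[5,5] 'b' = {T0}  orig:{}
  T[0,1] 'ba' = {S}
  T[1,2] 'ab' = ∅
  T[2,3] 'bb' = {A}
  T[3,4] 'bb' = {A}
  T[4,5] 'bb' = {A}
  T[0,2] 'bab' = ∅
  T[1,3] 'abb' = ∅
  T[2,4] 'bbb' = ∅
  T[3,5] 'bbb' = ∅
  T[0,3] 'babb' = {S}
  T[1,4] 'abbb' = ∅
  T[2,5] 'bbbb' = ∅
  T[0,4] 'babbb' = ∅
  T[1,5] 'abbbb' = ∅
  T[0,5] 'babbbb' = {S}

Original NTs in T[0,5] deriving "babbbb": ["S"]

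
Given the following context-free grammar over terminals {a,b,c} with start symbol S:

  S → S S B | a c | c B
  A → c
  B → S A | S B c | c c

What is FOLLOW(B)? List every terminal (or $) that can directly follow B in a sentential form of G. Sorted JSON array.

FIRST iteration:
iter 1:
  A via A→c: +{c}
  B via B→c c: +{c}
  S via S→a c: +{a}
  S via S→c B: +{c}
  S: {a,c}  A: {c}  B: {c}
iter 2:
  B via B→S A: +{a}
  S: {a,c}  A: {c}  B: {a,c}
iter 3: (stable)
  S: {a,c}  A: {c}  B: {a,c}

FOLLOW iteration:
seed FOLLOW(S) with $
pass 1:
  B→S A: FOLLOW(S) ⊇ FIRST(A) = {c}; new: +{c}
  B→S B c: FOLLOW(S) ⊇ FIRST(B) = {a,c}; new: +{a}
  B→S B c: FOLLOW(B) ⊇ FIRST(c) = {c}; new: +{c}
  S→S S B: FOLLOW(B) ⊇ FOLLOW(S) ⊇ {$,a,c}; new: +{$,a}
  FOLLOW[S]={$,a,c}  FOLLOW[A]={}  FOLLOW[B]={$,a,c}
pass 2:
  B→S A: FOLLOW(A) ⊇ FOLLOW(B) ⊇ {$,a,c}; new: +{$,a,c}
  FOLLOW[S]={$,a,c}  FOLLOW[A]={$,a,c}  FOLLOW[B]={$,a,c}
pass 3: (no change)
  FOLLOW[S]={$,a,c}  FOLLOW[A]={$,a,c}  FOLLOW[B]={$,a,c}

FOLLOW(B) = ["$", "a", "c"]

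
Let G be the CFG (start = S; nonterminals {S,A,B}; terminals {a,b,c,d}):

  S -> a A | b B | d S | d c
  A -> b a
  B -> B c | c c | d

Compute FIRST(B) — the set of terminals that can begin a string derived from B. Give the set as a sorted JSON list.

Compute FIRST by fixpoint:
round 1:
  A via A→b a: +{b}
  B via B→c c: +{c}
  B via B→d: +{d}
  S via S→a A: +{a}
  S via S→b B: +{b}
  S via S→d S: +{d}
  S: {a,b,d}  A: {b}  B: {c,d}
round 2: (no change)
  S: {a,b,d}  A: {b}  B: {c,d}

FIRST(B) = ["c", "d"]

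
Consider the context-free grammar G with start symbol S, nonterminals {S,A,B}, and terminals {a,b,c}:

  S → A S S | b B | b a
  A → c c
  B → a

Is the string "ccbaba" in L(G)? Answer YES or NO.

Convert to CNF:
  S -> A X3 | T1 B | T1 T2
  A -> T0 T0
  B -> a
  T0 -> c
  T1 -> b
  T2 -> a
  X3 -> S S

CYK table (by increasing span):
  cell(0,0) c: {T0}  orig:{}
  cell(1,1) c: {T0}  orig:{}
  cell(2,2) b: {T1}  orig:{}
  cell(3,3) a: {B,T2}  orig:{B}
  cell(4,4) b: {T1}  orig:{}
  cell(5,5) a: {B,T2}  orig:{B}
  cell(0,1) cc: {A}
  cell(1,2) cb: ∅
  cell(2,3) ba: {S}
  cell(3,4) ab: ∅
  cell(4,5) ba: {S}
  cell(0,2) ccb: ∅
  cell(1,3) cba: ∅
  cell(2,4) bab: ∅
  cell(3,5) aba: ∅
  cell(0,3) ccba: ∅
  cell(1,4) cbab: ∅
  cell(2,5) baba: {X3}  orig:{}
  cell(0,4) ccbab: ∅
  cell(1,5) cbaba: ∅
  cell(0,5) ccbaba: {S}

S ∈ T[0,5] ⇒ YES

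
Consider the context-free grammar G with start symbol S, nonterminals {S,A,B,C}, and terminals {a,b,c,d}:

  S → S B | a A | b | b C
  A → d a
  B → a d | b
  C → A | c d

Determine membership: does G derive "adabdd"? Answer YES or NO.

Convert to CNF:
  S -> S B | T1 A | T3 C | b
  A -> T0 T1
  B -> T1 T0 | b
  C -> T0 T1 | T2 T0
  T0 -> d
  T1 -> a
  T2 -> c
  T3 -> b

CYK table (by increasing span):
  T[0,0] 'a' = {T1}  orig:{}
  T[1,1] 'd' = {T0}  orig:{}
  T[2,2] 'a' = {T1}  orig:{}
  T[3,3] 'b' = {B,S,T3}  orig:{B,S}
  T[4,4] 'd' = {T0}  orig:{}
  T[5,5] 'd' = {T0}  orig:{}
  T[0,1] 'ad' = {B}
  T[1,2] 'da' = {A,C}
  T[2,3] 'ab' = ∅
  T[3,4] 'bd' = ∅
  T[4,5] 'dd' = ∅
  T[0,2] 'ada' = {S}
  T[1,3] 'dab' = ∅
  T[2,4] 'abd' = ∅
  T[3,5] 'bdd' = ∅
  T[0,3] 'adab' = {S}
  T[1,4] 'dabd' = ∅
  T[2,5] 'abdd' = ∅
  T[0,4] 'adabd' = ∅
  T[1,5] 'dabdd' = ∅
  T[0,5] 'adabdd' = ∅

S ∉ T[0,5] ⇒ NO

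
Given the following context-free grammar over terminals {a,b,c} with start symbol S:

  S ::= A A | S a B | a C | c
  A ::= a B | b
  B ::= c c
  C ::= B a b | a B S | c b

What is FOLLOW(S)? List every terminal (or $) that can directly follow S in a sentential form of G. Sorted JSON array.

FIRST iteration:
[1]
  A via A→a B: +{a}
  A via A→b: +{b}
  B via B→c c: +{c}
  C via C→B a b: +{c}
  C via C→a B S: +{a}
  S via S→A A: +{a,b}
  S via S→c: +{c}
  S: {a,b,c}  A: {a,b}  B: {c}  C: {a,c}
[2] done
  S: {a,b,c}  A: {a,b}  B: {c}  C: {a,c}

FOLLOW sets:
seed FOLLOW(S) with $
[1]
  C→B a b: FOLLOW(B) ⊇ FIRST(a) = {a}; new: +{a}
  C→a B S: FOLLOW(B) ⊇ FIRST(S) = {a,b,c}; new: +{b,c}
  S→A A: FOLLOW(A) ⊇ FIRST(A) = {a,b}; new: +{a,b}
  S→A A: FOLLOW(A) ⊇ FOLLOW(S) ⊇ {$}; new: +{$}
  S→S a B: FOLLOW(S) ⊇ FIRST(a) = {a}; new: +{a}
  S→S a B: FOLLOW(B) ⊇ FOLLOW(S) ⊇ {$,a}; new: +{$}
  S→a C: FOLLOW(C) ⊇ FOLLOW(S) ⊇ {$,a}; new: +{$,a}
  FOLLOW[S]={$,a}  FOLLOW[A]={$,a,b}  FOLLOW[B]={$,a,b,c}  FOLLOW[C]={$,a}
[2] (stable)
  FOLLOW[S]={$,a}  FOLLOW[A]={$,a,b}  FOLLOW[B]={$,a,b,c}  FOLLOW[C]={$,a}

FOLLOW(S) = ["$", "a"]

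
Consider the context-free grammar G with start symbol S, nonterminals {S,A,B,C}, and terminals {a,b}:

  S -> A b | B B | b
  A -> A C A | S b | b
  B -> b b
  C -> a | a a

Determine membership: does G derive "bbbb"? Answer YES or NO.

Convert to CNF:
  S -> A T0 | B B | b
  A -> A X2 | S T0 | b
  B -> T0 T0
  C -> T1 T1 | a
  T0 -> b
  T1 -> a
  X2 -> C A

CYK table (by increasing span):
  cell(0,0) b: {A,S,T0}  orig:{A,S}
  cell(1,1) b: {A,S,T0}  orig:{A,S}
  cell(2,2) b: {A,S,T0}  orig:{A,S}
  cell(3,3) b: {A,S,T0}  orig:{A,S}
  cell(0,1) bb: {A,B,S}
  cell(1,2) bb: {A,B,S}
  cell(2,3) bb: {A,B,S}
  cell(0,2) bbb: {A,S}
  cell(1,3) bbb: {A,S}
  cell(0,3) bbbb: {A,S}

S ∈ T[0,3] ⇒ YES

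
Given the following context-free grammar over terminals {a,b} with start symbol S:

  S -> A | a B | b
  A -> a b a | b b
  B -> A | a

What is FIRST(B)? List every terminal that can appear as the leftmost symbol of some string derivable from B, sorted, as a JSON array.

FIRST sets, iterate to fixpoint:
round 1:
  A via A→a b a: +{a}
  A via A→b b: +{b}
  B via B→A: +{a,b}
  S via S→A: +{a,b}
  FIRST[S]={a,b}  FIRST[A]={a,b}  FIRST[B]={a,b}
round 2: (no change)
  FIRST[S]={a,b}  FIRST[A]={a,b}  FIRST[B]={a,b}

FIRST(B) = ["a", "b"]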